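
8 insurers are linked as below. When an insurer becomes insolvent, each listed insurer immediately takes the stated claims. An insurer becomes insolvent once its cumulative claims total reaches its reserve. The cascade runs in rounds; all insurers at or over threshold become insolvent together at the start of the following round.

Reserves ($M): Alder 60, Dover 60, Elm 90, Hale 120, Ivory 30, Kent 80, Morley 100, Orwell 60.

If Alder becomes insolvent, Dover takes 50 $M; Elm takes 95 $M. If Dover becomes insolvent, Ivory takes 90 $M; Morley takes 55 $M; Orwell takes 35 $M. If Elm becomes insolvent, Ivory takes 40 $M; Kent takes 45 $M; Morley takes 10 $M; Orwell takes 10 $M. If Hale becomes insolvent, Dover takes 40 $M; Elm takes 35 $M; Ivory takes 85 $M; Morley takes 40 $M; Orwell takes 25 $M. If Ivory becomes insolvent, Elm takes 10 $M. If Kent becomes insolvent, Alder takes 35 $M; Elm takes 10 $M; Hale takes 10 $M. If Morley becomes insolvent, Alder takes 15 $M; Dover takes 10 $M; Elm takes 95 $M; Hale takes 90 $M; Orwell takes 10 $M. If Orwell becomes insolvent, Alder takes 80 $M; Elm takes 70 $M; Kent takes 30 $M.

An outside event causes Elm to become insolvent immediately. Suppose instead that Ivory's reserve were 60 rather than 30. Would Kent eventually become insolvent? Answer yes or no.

no

With Ivory's reserve at 60:
Round 1 — Elm becomes insolvent (initial).
  Ivory: +40 → 40 < 60
  Kent: +45 → 45 < 80
  Morley: +10 → 10 < 100
  Orwell: +10 → 10 < 60
No further insolvencies.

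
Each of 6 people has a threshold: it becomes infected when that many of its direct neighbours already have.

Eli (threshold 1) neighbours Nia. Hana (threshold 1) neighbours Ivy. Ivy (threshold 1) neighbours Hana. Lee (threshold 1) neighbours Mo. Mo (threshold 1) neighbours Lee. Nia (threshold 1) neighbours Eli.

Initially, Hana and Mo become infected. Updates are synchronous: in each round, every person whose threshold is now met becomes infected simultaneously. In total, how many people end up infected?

4

Round 1 — Hana, Mo become infected (initial).
Round 2 — checking thresholds:
  Ivy: 1 of 1 neighbours ≥ 1, becomes infected.
  Lee: 1 of 1 neighbours ≥ 1, becomes infected.
Round 3 — no new infections; cascade stops.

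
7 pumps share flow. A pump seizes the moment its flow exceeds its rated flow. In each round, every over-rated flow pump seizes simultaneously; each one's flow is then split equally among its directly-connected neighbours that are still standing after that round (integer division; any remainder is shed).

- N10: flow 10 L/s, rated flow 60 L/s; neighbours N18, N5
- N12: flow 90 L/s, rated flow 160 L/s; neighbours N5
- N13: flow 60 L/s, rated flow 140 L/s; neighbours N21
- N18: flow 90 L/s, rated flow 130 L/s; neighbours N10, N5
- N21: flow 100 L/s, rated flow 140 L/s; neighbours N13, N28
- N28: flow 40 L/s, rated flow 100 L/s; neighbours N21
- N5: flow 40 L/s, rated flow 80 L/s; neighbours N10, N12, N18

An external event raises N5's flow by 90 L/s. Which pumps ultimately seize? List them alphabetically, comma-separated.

N10, N18, N5

Round 1 — N5 at 130 > 80. N5 seizes.
  N5 sheds 130 L/s to N10, N12, N18: 43 each (1 lost).
    N10: 10+43 = 53 ≤ 60
    N12: 90+43 = 133 ≤ 160
    N18: 90+43 = 133 > 130
Round 2 — N18 seizes.
  N18 sheds 133 L/s to N10: 133 each.
    N10: 53+133 = 186 > 60
Round 3 — N10 seizes.
  N10 sheds 186 L/s: no online neighbours, lost.
No further seizures.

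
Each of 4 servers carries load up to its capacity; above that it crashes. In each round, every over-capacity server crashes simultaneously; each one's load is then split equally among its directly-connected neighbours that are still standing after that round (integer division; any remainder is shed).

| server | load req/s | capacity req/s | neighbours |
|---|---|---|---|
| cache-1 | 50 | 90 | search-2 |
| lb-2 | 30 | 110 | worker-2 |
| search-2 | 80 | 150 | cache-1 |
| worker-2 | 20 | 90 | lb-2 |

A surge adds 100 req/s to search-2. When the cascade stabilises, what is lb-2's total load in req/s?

30

Round 1 — search-2 at 180 > 150. search-2 crashes.
  search-2 sheds 180 req/s to cache-1: 180 each.
    cache-1: 50+180 = 230 > 90
Round 2 — cache-1 crashes.
  cache-1 sheds 230 req/s: no online neighbours, lost.
No further crashes.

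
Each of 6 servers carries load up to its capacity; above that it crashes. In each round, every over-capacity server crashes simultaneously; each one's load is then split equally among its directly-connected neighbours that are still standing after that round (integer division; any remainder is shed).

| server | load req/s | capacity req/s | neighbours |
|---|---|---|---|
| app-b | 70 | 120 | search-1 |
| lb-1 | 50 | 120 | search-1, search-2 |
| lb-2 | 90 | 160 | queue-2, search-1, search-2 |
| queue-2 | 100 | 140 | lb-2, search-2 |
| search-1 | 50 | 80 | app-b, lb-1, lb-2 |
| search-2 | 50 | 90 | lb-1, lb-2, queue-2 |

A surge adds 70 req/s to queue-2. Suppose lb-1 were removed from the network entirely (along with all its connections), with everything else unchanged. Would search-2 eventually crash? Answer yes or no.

yes

With lb-1 removed:
Round 1 — queue-2 at 170 > 140. queue-2 crashes.
  queue-2 sheds 170 req/s to lb-2, search-2: 85 each.
    lb-2: 90+85 = 175 > 160
    search-2: 50+85 = 135 > 90
Round 2 — lb-2, search-2 crash.
  lb-2 sheds 175 req/s to search-1: 175 each.
    search-1: 50+175 = 225 > 80
  search-2 sheds 135 req/s: no online neighbours, lost.
Round 3 — search-1 crashes.
  search-1 sheds 225 req/s to app-b: 225 each.
    app-b: 70+225 = 295 > 120
Round 4 — app-b crashes.
  app-b sheds 295 req/s: no online neighbours, lost.
No further crashes.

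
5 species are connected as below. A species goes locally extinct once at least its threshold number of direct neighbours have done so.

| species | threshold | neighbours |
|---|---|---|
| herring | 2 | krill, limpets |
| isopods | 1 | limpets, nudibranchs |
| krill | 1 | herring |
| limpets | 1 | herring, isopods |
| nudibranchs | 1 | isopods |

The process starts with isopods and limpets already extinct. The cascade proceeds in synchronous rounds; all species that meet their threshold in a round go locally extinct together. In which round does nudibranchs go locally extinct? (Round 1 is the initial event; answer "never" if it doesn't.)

2

Round 1 — isopods, limpets go locally extinct (initial).
Round 2 — checking thresholds:
  herring: 1 of 2 neighbours < 2, not yet.
  nudibranchs: 1 of 1 neighbours ≥ 1, goes locally extinct.
Round 3 — no new extinctions; cascade stops.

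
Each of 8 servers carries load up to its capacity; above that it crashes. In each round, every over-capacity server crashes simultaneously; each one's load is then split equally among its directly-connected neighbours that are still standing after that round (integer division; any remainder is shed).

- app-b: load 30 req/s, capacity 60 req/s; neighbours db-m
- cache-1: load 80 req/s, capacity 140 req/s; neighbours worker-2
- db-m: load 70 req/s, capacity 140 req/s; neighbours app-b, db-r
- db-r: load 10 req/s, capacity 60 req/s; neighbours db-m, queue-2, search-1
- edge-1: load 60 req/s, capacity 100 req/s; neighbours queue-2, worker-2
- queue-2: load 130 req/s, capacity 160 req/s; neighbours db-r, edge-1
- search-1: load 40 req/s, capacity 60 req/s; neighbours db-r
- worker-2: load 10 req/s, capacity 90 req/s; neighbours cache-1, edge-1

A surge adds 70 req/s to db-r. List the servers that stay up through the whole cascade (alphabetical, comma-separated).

app-b, cache-1, db-m, edge-1, queue-2, worker-2

Round 1 — db-r at 80 > 60. db-r crashes.
  db-r sheds 80 req/s to db-m, queue-2, search-1: 26 each (2 lost).
    db-m: 70+26 = 96 ≤ 140
    queue-2: 130+26 = 156 ≤ 160
    search-1: 40+26 = 66 > 60
Round 2 — search-1 crashes.
  search-1 sheds 66 req/s: no online neighbours, lost.
No further crashes.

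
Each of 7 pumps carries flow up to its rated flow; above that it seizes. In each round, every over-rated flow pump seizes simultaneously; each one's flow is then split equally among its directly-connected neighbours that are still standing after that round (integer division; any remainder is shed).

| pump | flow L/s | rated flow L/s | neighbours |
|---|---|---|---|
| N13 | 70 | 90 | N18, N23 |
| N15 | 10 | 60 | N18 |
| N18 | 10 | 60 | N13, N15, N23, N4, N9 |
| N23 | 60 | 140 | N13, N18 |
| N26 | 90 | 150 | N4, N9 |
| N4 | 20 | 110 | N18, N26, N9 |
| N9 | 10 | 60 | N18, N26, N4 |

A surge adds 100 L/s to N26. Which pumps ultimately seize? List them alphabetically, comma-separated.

Round 1 — N26 at 190 > 150. N26 seizes.
  N26 sheds 190 L/s to N4, N9: 95 each.
    N4: 20+95 = 115 > 110
    N9: 10+95 = 105 > 60
Round 2 — N4, N9 seize.
  N4 sheds 115 L/s to N18: 115 each.
    N18: 10+115 = 125 > 60
  N9 sheds 105 L/s to N18: 105 each.
    N18: 125+105 = 230 > 60
Round 3 — N18 seizes.
  N18 sheds 230 L/s to N13, N15, N23: 76 each (2 lost).
    N13: 70+76 = 146 > 90
    N15: 10+76 = 86 > 60
    N23: 60+76 = 136 ≤ 140
Round 4 — N13, N15 seize.
  N13 sheds 146 L/s to N23: 146 each.
    N23: 136+146 = 282 > 140
  N15 sheds 86 L/s: no online neighbours, lost.
Round 5 — N23 seizes.
  N23 sheds 282 L/s: no online neighbours, lost.
No further seizures.

N13, N15, N18, N23, N26, N4, N9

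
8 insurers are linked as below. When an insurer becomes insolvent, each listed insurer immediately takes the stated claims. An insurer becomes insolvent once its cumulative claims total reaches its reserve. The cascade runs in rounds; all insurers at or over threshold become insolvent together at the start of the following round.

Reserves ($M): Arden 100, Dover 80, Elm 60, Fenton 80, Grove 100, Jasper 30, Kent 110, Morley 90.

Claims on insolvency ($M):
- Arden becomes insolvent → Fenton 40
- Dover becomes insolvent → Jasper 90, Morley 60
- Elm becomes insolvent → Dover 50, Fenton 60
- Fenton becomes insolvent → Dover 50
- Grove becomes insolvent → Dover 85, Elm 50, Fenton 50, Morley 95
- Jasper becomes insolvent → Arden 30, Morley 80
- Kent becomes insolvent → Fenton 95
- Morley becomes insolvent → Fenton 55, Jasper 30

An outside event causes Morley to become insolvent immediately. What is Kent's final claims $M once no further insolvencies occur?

0

Round 1 — Morley becomes insolvent (initial).
  Fenton: +55 → 55 < 80
  Jasper: +30 → 30 ≥ 30
Round 2 — Jasper becomes insolvent.
  Arden: +30 → 30 < 100
No further insolvencies.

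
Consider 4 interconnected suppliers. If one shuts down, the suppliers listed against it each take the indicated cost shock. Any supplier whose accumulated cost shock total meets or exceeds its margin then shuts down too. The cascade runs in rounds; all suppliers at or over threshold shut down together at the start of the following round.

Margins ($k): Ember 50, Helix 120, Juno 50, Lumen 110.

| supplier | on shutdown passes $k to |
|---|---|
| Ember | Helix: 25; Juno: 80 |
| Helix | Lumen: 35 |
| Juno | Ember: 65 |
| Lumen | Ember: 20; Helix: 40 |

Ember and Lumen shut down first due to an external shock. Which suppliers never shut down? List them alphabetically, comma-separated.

Round 1 — Ember, Lumen shut down (initial).
  Helix: +25+40 → 65 < 120
  Juno: +80 → 80 ≥ 50
Round 2 — Juno shuts down.
No further shutdowns.

Helix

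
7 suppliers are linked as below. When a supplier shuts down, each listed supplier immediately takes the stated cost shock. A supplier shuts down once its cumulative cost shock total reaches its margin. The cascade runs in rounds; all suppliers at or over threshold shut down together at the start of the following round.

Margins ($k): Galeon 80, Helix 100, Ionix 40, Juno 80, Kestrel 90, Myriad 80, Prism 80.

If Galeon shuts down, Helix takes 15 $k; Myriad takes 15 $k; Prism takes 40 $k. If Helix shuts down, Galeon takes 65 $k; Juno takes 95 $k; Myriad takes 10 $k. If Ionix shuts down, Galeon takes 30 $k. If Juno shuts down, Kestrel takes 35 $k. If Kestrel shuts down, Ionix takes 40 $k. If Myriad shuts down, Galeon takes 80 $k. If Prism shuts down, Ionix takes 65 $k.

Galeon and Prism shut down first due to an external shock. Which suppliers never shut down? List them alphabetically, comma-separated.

Helix, Juno, Kestrel, Myriad

Round 1 — Galeon, Prism shut down (initial).
  Helix: +15 → 15 < 100
  Ionix: +65 → 65 ≥ 40
  Myriad: +15 → 15 < 80
Round 2 — Ionix shuts down.
No further shutdowns.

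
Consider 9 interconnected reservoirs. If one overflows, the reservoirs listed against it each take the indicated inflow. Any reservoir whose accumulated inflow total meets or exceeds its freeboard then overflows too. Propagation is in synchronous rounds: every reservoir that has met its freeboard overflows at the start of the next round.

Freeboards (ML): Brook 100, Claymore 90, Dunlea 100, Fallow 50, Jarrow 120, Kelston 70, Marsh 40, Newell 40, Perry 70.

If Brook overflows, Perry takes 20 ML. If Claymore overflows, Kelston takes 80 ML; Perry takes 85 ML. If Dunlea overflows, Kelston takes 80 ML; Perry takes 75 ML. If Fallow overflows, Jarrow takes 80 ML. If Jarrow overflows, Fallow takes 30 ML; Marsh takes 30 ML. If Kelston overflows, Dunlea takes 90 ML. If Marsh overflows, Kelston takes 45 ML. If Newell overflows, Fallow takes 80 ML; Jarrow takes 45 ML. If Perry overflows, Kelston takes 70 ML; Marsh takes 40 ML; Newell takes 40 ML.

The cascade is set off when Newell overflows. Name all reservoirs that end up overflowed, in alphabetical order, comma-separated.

Round 1 — Newell overflows (initial).
  Fallow: +80 → 80 ≥ 50
  Jarrow: +45 → 45 < 120
Round 2 — Fallow overflows.
  Jarrow: +80 → 125 ≥ 120
Round 3 — Jarrow overflows.
  Marsh: +30 → 30 < 40
No further overflows.

Fallow, Jarrow, Newell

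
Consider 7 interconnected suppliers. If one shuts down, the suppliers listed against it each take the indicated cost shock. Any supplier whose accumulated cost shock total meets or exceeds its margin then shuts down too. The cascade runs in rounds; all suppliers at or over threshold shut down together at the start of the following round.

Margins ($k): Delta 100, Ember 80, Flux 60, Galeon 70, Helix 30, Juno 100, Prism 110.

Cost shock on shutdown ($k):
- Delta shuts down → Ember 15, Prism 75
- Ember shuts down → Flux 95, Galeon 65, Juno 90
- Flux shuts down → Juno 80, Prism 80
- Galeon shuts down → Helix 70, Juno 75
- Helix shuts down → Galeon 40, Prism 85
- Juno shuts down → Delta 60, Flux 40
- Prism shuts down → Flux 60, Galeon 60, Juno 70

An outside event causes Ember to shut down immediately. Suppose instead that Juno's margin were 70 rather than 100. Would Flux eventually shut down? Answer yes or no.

With Juno's margin at 70:
Round 1 — Ember shuts down (initial).
  Flux: +95 → 95 ≥ 60
  Galeon: +65 → 65 < 70
  Juno: +90 → 90 ≥ 70
Round 2 — Flux, Juno shut down.
  Delta: +60 → 60 < 100
  Prism: +80 → 80 < 110
No further shutdowns.

yes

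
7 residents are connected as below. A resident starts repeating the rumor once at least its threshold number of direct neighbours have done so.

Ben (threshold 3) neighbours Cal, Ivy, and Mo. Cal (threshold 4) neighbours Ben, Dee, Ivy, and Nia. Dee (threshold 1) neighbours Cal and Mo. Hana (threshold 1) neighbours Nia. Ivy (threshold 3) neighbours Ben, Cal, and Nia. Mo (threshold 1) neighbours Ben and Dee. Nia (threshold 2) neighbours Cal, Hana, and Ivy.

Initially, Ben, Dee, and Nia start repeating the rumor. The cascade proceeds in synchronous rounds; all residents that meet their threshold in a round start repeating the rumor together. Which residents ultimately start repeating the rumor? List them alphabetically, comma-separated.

Round 1 — Ben, Dee, Nia start repeating the rumor (initial).
Round 2 — checking thresholds:
  Cal: 3 of 4 neighbours < 4, not yet.
  Hana: 1 of 1 neighbours ≥ 1, starts repeating the rumor.
  Ivy: 2 of 3 neighbours < 3, not yet.
  Mo: 2 of 2 neighbours ≥ 1, starts repeating the rumor.
Round 3 — no new spreads; cascade stops.

Ben, Dee, Hana, Mo, Nia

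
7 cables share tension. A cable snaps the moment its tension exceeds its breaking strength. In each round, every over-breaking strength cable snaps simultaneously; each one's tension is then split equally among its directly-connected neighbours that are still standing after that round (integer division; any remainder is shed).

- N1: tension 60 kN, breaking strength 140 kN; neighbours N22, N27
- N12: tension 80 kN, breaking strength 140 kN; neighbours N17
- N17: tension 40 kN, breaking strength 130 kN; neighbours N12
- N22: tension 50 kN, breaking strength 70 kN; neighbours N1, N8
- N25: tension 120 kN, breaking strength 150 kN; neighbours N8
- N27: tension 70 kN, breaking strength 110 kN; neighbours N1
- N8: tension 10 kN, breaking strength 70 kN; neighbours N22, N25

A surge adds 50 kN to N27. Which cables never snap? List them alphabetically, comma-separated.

Round 1 — N27 at 120 > 110. N27 snaps.
  N27 sheds 120 kN to N1: 120 each.
    N1: 60+120 = 180 > 140
Round 2 — N1 snaps.
  N1 sheds 180 kN to N22: 180 each.
    N22: 50+180 = 230 > 70
Round 3 — N22 snaps.
  N22 sheds 230 kN to N8: 230 each.
    N8: 10+230 = 240 > 70
Round 4 — N8 snaps.
  N8 sheds 240 kN to N25: 240 each.
    N25: 120+240 = 360 > 150
Round 5 — N25 snaps.
  N25 sheds 360 kN: no online neighbours, lost.
No further breaks.

N12, N17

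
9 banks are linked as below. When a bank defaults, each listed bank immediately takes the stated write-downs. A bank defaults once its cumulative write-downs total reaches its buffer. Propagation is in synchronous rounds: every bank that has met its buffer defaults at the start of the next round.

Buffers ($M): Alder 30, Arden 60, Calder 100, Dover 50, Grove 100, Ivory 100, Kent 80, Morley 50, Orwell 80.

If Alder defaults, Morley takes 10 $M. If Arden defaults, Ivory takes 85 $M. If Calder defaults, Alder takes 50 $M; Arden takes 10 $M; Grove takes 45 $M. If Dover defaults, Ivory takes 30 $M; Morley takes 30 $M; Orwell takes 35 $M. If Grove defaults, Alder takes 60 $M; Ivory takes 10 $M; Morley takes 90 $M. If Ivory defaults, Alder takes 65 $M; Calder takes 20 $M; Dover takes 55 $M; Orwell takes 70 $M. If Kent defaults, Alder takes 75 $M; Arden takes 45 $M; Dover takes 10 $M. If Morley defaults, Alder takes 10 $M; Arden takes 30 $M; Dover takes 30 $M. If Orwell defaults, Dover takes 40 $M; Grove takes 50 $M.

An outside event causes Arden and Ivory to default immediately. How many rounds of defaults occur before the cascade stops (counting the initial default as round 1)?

3

Round 1 — Arden, Ivory default (initial).
  Alder: +65 → 65 ≥ 30
  Calder: +20 → 20 < 100
  Dover: +55 → 55 ≥ 50
  Orwell: +70 → 70 < 80
Round 2 — Alder, Dover default.
  Morley: +10+30 → 40 < 50
  Orwell: +35 → 105 ≥ 80
Round 3 — Orwell defaults.
  Grove: +50 → 50 < 100
No further defaults.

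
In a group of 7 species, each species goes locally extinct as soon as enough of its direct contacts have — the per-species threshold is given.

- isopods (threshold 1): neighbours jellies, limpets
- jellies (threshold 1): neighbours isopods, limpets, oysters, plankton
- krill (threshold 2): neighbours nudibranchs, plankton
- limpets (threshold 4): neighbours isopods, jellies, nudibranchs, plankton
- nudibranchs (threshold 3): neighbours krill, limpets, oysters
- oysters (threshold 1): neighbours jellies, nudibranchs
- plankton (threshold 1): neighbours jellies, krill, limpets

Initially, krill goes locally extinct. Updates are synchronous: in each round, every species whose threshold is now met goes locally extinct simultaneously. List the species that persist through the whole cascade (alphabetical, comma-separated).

limpets, nudibranchs

Round 1 — krill goes locally extinct (initial).
Round 2 — checking thresholds:
  nudibranchs: 1 of 3 neighbours < 3, not yet.
  plankton: 1 of 3 neighbours ≥ 1, goes locally extinct.
Round 3 — checking thresholds:
  jellies: 1 of 4 neighbours ≥ 1, goes locally extinct.
  limpets: 1 of 4 neighbours < 4, not yet.
  nudibranchs: 1 of 3 neighbours < 3, not yet.
Round 4 — checking thresholds:
  isopods: 1 of 2 neighbours ≥ 1, goes locally extinct.
  limpets: 2 of 4 neighbours < 4, not yet.
  nudibranchs: 1 of 3 neighbours < 3, not yet.
  oysters: 1 of 2 neighbours ≥ 1, goes locally extinct.
Round 5 — no new extinctions; cascade stops.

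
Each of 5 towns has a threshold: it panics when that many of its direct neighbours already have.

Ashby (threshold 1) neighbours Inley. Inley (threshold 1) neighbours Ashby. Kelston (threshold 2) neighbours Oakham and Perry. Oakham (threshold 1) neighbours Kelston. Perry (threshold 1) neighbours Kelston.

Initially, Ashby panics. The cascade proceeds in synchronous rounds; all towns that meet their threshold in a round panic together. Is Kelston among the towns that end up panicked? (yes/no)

no

Round 1 — Ashby panics (initial).
Round 2 — checking thresholds:
  Inley: 1 of 1 neighbours ≥ 1, panics.
Round 3 — no new panics; cascade stops.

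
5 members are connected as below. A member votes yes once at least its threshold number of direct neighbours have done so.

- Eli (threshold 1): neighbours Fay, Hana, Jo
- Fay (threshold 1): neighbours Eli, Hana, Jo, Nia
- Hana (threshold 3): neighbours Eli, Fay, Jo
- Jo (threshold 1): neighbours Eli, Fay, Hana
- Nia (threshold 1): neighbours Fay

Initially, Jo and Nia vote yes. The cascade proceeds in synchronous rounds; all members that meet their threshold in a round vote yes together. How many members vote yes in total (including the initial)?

5

Round 1 — Jo, Nia vote yes (initial).
Round 2 — checking thresholds:
  Eli: 1 of 3 neighbours ≥ 1, votes yes.
  Fay: 2 of 4 neighbours ≥ 1, votes yes.
  Hana: 1 of 3 neighbours < 3, below threshold.
Round 3 — checking thresholds:
  Hana: 3 of 3 neighbours ≥ 3, votes yes.
Round 4 — no new yes votes; cascade stops.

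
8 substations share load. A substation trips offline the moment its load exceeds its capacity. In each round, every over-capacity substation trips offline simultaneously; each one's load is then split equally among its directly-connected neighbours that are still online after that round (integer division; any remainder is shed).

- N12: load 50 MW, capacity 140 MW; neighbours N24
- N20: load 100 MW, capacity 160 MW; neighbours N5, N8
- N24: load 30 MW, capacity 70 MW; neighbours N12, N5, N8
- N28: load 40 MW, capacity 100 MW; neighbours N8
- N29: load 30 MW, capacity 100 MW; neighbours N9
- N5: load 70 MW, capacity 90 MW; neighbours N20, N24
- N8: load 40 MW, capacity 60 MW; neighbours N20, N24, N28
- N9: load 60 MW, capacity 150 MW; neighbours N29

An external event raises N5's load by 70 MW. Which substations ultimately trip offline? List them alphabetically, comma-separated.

N20, N24, N28, N5, N8

Round 1 — N5 at 140 > 90. N5 trips offline.
  N5 sheds 140 MW to N20, N24: 70 each.
    N20: 100+70 = 170 > 160
    N24: 30+70 = 100 > 70
Round 2 — N20, N24 trip offline.
  N20 sheds 170 MW to N8: 170 each.
    N8: 40+170 = 210 > 60
  N24 sheds 100 MW to N12, N8: 50 each.
    N12: 50+50 = 100 ≤ 140
    N8: 210+50 = 260 > 60
Round 3 — N8 trips offline.
  N8 sheds 260 MW to N28: 260 each.
    N28: 40+260 = 300 > 100
Round 4 — N28 trips offline.
  N28 sheds 300 MW: no online neighbours, lost.
No further trips.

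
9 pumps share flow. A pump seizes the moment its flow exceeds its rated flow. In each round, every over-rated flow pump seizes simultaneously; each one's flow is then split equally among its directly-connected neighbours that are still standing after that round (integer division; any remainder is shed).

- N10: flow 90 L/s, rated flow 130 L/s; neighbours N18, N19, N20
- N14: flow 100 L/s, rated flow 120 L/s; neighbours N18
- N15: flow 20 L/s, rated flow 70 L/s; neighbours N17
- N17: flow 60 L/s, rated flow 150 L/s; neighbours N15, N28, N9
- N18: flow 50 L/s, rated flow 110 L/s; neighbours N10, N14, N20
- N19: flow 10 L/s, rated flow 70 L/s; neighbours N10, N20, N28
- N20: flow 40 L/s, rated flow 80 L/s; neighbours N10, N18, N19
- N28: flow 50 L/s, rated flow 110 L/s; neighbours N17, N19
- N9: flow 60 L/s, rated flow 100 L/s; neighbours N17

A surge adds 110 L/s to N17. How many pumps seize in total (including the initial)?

Round 1 — N17 at 170 > 150. N17 seizes.
  N17 sheds 170 L/s to N15, N28, N9: 56 each (2 lost).
    N15: 20+56 = 76 > 70
    N28: 50+56 = 106 ≤ 110
    N9: 60+56 = 116 > 100
Round 2 — N15, N9 seize.
  N15 sheds 76 L/s: no online neighbours, lost.
  N9 sheds 116 L/s: no online neighbours, lost.
No further seizures.

3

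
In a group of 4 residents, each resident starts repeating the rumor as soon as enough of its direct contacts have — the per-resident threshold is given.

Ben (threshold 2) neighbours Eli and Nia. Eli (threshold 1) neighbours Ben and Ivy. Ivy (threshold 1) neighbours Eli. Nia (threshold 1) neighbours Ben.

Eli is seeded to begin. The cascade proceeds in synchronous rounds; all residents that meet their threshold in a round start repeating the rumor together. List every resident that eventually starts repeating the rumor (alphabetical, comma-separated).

Eli, Ivy

Round 1 — Eli starts repeating the rumor (initial).
Round 2 — checking thresholds:
  Ben: 1 of 2 neighbours < 2, below threshold.
  Ivy: 1 of 1 neighbours ≥ 1, starts repeating the rumor.
Round 3 — no new spreads; cascade stops.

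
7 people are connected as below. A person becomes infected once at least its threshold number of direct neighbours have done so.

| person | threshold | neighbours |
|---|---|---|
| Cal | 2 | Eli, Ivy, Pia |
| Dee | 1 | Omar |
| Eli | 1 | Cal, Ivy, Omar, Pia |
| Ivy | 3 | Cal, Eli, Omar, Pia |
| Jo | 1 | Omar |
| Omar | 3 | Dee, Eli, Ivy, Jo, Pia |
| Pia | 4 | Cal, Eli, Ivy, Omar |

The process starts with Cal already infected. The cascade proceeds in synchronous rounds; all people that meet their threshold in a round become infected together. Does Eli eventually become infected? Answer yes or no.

yes

Round 1 — Cal becomes infected (initial).
Round 2 — checking thresholds:
  Eli: 1 of 4 neighbours ≥ 1, becomes infected.
  Ivy: 1 of 4 neighbours < 3, below threshold.
  Pia: 1 of 4 neighbours < 4, below threshold.
Round 3 — no new infections; cascade stops.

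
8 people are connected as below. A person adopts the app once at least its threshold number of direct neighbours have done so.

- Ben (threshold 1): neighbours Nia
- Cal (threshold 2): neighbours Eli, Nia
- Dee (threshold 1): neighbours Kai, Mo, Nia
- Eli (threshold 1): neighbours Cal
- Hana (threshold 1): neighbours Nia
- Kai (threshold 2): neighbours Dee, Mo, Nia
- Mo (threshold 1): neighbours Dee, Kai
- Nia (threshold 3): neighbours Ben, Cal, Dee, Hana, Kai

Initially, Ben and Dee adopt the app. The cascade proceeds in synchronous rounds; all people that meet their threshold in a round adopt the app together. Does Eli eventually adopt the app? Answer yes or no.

Round 1 — Ben, Dee adopt the app (initial).
Round 2 — checking thresholds:
  Kai: 1 of 3 neighbours < 2, not yet.
  Mo: 1 of 2 neighbours ≥ 1, adopts the app.
  Nia: 2 of 5 neighbours < 3, not yet.
Round 3 — checking thresholds:
  Kai: 2 of 3 neighbours ≥ 2, adopts the app.
  Nia: 2 of 5 neighbours < 3, not yet.
Round 4 — checking thresholds:
  Nia: 3 of 5 neighbours ≥ 3, adopts the app.
Round 5 — checking thresholds:
  Cal: 1 of 2 neighbours < 2, not yet.
  Hana: 1 of 1 neighbours ≥ 1, adopts the app.
Round 6 — no new adoptions; cascade stops.

no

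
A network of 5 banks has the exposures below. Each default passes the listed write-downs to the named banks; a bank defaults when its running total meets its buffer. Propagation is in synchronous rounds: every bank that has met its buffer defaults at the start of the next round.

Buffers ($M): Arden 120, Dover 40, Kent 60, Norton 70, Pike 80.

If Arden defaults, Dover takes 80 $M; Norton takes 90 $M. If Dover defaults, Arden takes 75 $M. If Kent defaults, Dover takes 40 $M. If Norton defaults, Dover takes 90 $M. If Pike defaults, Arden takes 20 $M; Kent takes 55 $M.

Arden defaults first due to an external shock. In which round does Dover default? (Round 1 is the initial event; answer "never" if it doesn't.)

2

Round 1 — Arden defaults (initial).
  Dover: +80 → 80 ≥ 40
  Norton: +90 → 90 ≥ 70
Round 2 — Dover, Norton default.
No further defaults.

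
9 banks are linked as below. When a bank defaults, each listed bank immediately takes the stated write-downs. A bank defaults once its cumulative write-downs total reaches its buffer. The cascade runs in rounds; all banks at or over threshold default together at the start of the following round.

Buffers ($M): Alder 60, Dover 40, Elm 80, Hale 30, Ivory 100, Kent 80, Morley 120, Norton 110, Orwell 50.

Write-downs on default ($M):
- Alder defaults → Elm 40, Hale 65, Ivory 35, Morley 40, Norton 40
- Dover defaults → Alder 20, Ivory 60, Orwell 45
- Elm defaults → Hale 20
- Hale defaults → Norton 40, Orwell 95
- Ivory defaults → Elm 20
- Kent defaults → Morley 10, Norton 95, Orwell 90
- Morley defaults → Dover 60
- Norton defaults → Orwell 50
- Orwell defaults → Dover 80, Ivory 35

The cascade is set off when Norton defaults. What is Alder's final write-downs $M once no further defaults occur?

20

Round 1 — Norton defaults (initial).
  Orwell: +50 → 50 ≥ 50
Round 2 — Orwell defaults.
  Dover: +80 → 80 ≥ 40
  Ivory: +35 → 35 < 100
Round 3 — Dover defaults.
  Alder: +20 → 20 < 60
  Ivory: +60 → 95 < 100
No further defaults.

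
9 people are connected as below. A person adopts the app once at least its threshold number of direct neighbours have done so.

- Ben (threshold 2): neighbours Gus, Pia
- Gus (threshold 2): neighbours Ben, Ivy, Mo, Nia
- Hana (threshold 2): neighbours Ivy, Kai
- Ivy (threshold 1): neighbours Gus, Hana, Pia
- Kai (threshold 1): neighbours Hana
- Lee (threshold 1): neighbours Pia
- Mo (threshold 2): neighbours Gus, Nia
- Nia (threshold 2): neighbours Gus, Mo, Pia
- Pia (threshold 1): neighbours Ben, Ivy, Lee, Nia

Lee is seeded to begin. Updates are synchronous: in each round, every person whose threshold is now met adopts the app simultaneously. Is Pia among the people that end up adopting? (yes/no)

yes

Round 1 — Lee adopts the app (initial).
Round 2 — checking thresholds:
  Pia: 1 of 4 neighbours ≥ 1, adopts the app.
Round 3 — checking thresholds:
  Ben: 1 of 2 neighbours < 2, not yet.
  Ivy: 1 of 3 neighbours ≥ 1, adopts the app.
  Nia: 1 of 3 neighbours < 2, not yet.
Round 4 — no new adoptions; cascade stops.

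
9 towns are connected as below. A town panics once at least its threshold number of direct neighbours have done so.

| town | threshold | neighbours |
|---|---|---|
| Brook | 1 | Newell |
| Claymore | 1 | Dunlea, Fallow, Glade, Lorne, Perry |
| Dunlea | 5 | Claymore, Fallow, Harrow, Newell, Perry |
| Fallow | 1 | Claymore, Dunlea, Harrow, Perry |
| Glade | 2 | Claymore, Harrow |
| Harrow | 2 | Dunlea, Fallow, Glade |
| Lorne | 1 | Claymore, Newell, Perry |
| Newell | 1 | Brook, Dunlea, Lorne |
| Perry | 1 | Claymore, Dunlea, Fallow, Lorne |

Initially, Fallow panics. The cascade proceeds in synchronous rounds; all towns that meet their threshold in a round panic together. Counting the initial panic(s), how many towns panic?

Round 1 — Fallow panics (initial).
Round 2 — checking thresholds:
  Claymore: 1 of 5 neighbours ≥ 1, panics.
  Dunlea: 1 of 5 neighbours < 5, not yet.
  Harrow: 1 of 3 neighbours < 2, not yet.
  Perry: 1 of 4 neighbours ≥ 1, panics.
Round 3 — checking thresholds:
  Dunlea: 3 of 5 neighbours < 5, not yet.
  Glade: 1 of 2 neighbours < 2, not yet.
  Harrow: 1 of 3 neighbours < 2, not yet.
  Lorne: 2 of 3 neighbours ≥ 1, panics.
Round 4 — checking thresholds:
  Dunlea: 3 of 5 neighbours < 5, not yet.
  Glade: 1 of 2 neighbours < 2, not yet.
  Harrow: 1 of 3 neighbours < 2, not yet.
  Newell: 1 of 3 neighbours ≥ 1, panics.
Round 5 — checking thresholds:
  Brook: 1 of 1 neighbours ≥ 1, panics.
  Dunlea: 4 of 5 neighbours < 5, not yet.
  Glade: 1 of 2 neighbours < 2, not yet.
  Harrow: 1 of 3 neighbours < 2, not yet.
Round 6 — no new panics; cascade stops.

6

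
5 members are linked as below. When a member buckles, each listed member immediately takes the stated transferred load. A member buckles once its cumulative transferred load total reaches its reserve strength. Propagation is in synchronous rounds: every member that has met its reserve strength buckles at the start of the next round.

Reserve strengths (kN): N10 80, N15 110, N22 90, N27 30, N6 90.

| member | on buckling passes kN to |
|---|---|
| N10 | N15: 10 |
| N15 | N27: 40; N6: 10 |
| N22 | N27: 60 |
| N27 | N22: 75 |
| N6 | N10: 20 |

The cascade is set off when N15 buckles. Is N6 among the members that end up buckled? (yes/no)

Round 1 — N15 buckles (initial).
  N27: +40 → 40 ≥ 30
  N6: +10 → 10 < 90
Round 2 — N27 buckles.
  N22: +75 → 75 < 90
No further bucklings.

no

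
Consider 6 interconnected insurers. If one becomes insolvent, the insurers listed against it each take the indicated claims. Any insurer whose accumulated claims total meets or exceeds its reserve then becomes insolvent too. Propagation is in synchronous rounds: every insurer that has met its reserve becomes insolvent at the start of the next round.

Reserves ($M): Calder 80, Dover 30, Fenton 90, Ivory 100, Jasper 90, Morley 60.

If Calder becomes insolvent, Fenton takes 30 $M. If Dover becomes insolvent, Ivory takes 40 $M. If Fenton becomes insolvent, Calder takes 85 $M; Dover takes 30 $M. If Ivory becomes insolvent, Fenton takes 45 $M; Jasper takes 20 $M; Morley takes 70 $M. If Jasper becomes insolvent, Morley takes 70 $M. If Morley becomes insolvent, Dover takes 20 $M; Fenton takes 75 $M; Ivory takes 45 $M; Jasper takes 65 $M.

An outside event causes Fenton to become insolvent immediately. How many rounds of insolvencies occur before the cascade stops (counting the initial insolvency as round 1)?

Round 1 — Fenton becomes insolvent (initial).
  Calder: +85 → 85 ≥ 80
  Dover: +30 → 30 ≥ 30
Round 2 — Calder, Dover become insolvent.
  Ivory: +40 → 40 < 100
No further insolvencies.

2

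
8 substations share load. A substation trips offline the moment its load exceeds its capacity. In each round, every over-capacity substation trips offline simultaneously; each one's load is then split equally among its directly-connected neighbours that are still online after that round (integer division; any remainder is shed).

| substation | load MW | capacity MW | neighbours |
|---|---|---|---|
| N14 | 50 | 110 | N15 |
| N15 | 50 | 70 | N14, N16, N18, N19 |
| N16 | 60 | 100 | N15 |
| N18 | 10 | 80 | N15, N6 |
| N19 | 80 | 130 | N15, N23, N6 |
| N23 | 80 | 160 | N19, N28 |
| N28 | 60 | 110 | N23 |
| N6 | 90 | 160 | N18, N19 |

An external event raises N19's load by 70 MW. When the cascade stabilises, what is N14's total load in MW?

Round 1 — N19 at 150 > 130. N19 trips offline.
  N19 sheds 150 MW to N15, N23, N6: 50 each.
    N15: 50+50 = 100 > 70
    N23: 80+50 = 130 ≤ 160
    N6: 90+50 = 140 ≤ 160
Round 2 — N15 trips offline.
  N15 sheds 100 MW to N14, N16, N18: 33 each (1 lost).
    N14: 50+33 = 83 ≤ 110
    N16: 60+33 = 93 ≤ 100
    N18: 10+33 = 43 ≤ 80
No further trips.

83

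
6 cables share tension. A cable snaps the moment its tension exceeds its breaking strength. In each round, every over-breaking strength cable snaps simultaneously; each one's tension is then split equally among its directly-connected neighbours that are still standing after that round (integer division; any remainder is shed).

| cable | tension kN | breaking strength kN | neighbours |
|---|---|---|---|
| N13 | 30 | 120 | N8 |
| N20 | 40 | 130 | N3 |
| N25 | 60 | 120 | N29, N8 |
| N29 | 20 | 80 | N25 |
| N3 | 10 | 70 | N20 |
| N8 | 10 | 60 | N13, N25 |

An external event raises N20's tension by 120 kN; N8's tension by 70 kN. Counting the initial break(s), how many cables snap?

3

Round 1 — N20 at 160 > 130; N8 at 80 > 60. N20, N8 snap.
  N20 sheds 160 kN to N3: 160 each.
    N3: 10+160 = 170 > 70
  N8 sheds 80 kN to N13, N25: 40 each.
    N13: 30+40 = 70 ≤ 120
    N25: 60+40 = 100 ≤ 120
Round 2 — N3 snaps.
  N3 sheds 170 kN: no online neighbours, lost.
No further breaks.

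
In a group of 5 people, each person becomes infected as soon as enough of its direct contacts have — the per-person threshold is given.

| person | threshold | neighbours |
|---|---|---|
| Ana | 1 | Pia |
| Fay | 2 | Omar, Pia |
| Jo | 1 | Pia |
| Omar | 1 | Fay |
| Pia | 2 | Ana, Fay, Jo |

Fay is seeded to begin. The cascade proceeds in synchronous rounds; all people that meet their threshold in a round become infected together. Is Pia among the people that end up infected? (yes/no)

no

Round 1 — Fay becomes infected (initial).
Round 2 — checking thresholds:
  Omar: 1 of 1 neighbours ≥ 1, becomes infected.
  Pia: 1 of 3 neighbours < 2, holds.
Round 3 — no new infections; cascade stops.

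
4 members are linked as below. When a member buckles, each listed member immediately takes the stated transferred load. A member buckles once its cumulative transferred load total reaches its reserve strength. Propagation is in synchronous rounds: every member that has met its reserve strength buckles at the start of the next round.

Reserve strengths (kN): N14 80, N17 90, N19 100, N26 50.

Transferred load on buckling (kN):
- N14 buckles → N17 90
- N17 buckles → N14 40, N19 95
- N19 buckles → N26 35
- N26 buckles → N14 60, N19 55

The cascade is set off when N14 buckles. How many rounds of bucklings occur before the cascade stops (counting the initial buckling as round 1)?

2

Round 1 — N14 buckles (initial).
  N17: +90 → 90 ≥ 90
Round 2 — N17 buckles.
  N19: +95 → 95 < 100
No further bucklings.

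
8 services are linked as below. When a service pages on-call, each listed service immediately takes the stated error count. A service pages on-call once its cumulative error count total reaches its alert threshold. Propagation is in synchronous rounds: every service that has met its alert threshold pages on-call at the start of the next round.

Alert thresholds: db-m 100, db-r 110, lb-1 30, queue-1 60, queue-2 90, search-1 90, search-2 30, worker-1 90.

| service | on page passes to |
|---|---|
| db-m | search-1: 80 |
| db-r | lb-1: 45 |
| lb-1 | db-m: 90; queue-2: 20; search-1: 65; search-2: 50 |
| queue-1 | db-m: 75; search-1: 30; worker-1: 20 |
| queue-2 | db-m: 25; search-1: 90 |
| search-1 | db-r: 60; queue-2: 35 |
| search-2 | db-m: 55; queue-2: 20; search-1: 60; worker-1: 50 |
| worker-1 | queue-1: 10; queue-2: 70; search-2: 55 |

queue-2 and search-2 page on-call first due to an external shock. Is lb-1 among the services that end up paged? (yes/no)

Round 1 — queue-2, search-2 page on-call (initial).
  db-m: +25+55 → 80 < 100
  search-1: +90+60 → 150 ≥ 90
  worker-1: +50 → 50 < 90
Round 2 — search-1 pages on-call.
  db-r: +60 → 60 < 110
No further pages.

no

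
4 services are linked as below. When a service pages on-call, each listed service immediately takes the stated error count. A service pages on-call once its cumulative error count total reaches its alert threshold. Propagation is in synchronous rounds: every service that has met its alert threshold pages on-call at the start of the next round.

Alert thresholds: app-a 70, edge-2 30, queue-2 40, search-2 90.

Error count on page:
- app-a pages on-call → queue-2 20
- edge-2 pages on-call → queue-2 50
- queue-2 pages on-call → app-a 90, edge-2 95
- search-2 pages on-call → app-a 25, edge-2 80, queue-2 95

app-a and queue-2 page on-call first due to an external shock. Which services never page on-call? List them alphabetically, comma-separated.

Round 1 — app-a, queue-2 page on-call (initial).
  edge-2: +95 → 95 ≥ 30
Round 2 — edge-2 pages on-call.
No further pages.

search-2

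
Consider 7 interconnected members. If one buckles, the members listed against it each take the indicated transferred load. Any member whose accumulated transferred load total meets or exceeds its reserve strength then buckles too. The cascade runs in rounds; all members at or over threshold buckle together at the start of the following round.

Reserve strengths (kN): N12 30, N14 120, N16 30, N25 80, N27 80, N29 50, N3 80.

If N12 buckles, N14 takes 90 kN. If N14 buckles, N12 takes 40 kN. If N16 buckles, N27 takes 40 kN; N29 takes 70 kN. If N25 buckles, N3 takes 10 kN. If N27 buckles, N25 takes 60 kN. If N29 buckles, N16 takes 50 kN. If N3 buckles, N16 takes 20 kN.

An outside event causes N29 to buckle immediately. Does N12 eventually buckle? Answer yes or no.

Round 1 — N29 buckles (initial).
  N16: +50 → 50 ≥ 30
Round 2 — N16 buckles.
  N27: +40 → 40 < 80
No further bucklings.

no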